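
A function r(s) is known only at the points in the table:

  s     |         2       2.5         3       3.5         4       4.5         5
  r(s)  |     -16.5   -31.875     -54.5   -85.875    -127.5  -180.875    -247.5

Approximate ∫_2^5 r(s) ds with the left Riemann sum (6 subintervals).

Δs = 0.5.
Sum = 0.5·[(-16.5) + (-31.875) + (-54.5) + (-85.875) + (-127.5) + (-180.875)] = -248.5625.

-248.5625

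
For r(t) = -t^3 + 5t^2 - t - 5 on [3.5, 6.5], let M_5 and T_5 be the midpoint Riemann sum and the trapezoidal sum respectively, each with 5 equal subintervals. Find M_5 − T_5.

M_5 = -51.6.
T_5 = -54.3.
M_5 − T_5 = 2.7.

2.7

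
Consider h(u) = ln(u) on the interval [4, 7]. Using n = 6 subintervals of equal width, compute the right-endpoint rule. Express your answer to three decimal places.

Δu = (7 − 4)/6 = 0.5.
Right endpoints: 4.5, 5, 5.5, 6, 6.5, 7.
h(4.5) ≈ 1.504, h(5) ≈ 1.609, h(5.5) ≈ 1.705, h(6) ≈ 1.792, h(6.5) ≈ 1.872, h(7) ≈ 1.946.
Sum = Δu · [h(4.5) + h(5) + h(5.5) + ...].
Sum ≈ 5.214.

5.214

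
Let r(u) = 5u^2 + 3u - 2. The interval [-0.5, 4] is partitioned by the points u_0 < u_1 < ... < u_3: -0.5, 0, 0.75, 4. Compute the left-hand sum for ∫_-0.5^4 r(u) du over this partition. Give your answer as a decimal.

7.328125

Subinterval widths: 0.5, 0.75, 3.25.
Left endpoints: -0.5, 0, 0.75.
r(-0.5) = -2.25, r(0) = -2, r(0.75) = 3.0625.
Sum = Σ Δu_i · r(u_i).
Sum = 7.328125.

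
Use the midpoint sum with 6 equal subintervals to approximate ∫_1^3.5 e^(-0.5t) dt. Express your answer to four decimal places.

0.8640

Δt = (3.5 − 1)/6 = 5/12.
Midpoints: 29/24, 1.625, 49/24, 59/24, 2.875, 79/24.
f(29/24) ≈ 0.5465, f(1.625) ≈ 0.4437, f(49/24) ≈ 0.3603, f(59/24) ≈ 0.2925, f(2.875) ≈ 0.2375, f(79/24) ≈ 0.1929.
Sum = Δt · [f(29/24) + f(1.625) + f(49/24) + ...].
Sum ≈ 0.8640.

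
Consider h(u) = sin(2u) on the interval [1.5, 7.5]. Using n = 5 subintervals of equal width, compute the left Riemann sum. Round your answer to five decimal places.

Δu = (7.5 − 1.5)/5 = 1.2.
Left endpoints: 1.5, 2.7, 3.9, 5.1, 6.3.
h(1.5) ≈ 0.14112, h(2.7) ≈ -0.77276, h(3.9) ≈ 0.99854, h(5.1) ≈ -0.69987, h(6.3) ≈ 0.03362.
Sum = Δu · [h(1.5) + h(2.7) + h(3.9) + h(5.1) + h(6.3)].
Sum ≈ -0.35922.

-0.35922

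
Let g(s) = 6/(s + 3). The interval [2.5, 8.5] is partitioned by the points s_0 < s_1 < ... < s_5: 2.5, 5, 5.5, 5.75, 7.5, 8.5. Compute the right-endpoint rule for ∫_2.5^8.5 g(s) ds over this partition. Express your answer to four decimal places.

3.9211

Subinterval widths: 2.5, 0.5, 0.25, 1.75, 1.
Right endpoints: 5, 5.5, 5.75, 7.5, 8.5.
g(5) = 0.75, g(5.5) = 12/17, g(5.75) = 24/35, g(7.5) = 4/7, g(8.5) = 12/23.
Sum = Σ Δs_i · g(s_i).
Sum ≈ 3.9211.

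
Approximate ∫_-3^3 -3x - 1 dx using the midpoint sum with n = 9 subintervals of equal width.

-6

Δx = (3 − (-3))/9 = 2/3.
Midpoints: -8/3, -2, -4/3, -2/3, 0, 2/3, 4/3, 2, 8/3.
f(-8/3) = 7, f(-2) = 5, f(-4/3) = 3, f(-2/3) = 1, f(0) = -1, f(2/3) = -3, f(4/3) = -5, f(2) = -7, f(8/3) = -9.
Sum = Δx · [f(-8/3) + f(-2) + f(-4/3) + ...].
Sum = -6.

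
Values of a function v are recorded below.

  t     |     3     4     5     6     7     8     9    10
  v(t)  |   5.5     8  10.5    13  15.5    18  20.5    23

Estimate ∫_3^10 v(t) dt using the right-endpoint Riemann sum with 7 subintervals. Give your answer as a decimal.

108.5

Δt = 1.
Sum = 1·[8 + 10.5 + 13 + 15.5 + 18 + 20.5 + 23] = 108.5.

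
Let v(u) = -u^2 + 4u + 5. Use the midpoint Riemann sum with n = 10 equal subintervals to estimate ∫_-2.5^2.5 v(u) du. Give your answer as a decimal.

14.6875

Δu = (2.5 − (-2.5))/10 = 0.5.
Midpoints: -2.25, -1.75, -1.25, -0.75, -0.25, 0.25, 0.75, 1.25, 1.75, 2.25.
v(-2.25) = -9.0625, v(-1.75) = -5.0625, v(-1.25) = -1.5625, v(-0.75) = 1.4375, v(-0.25) = 3.9375, v(0.25) = 5.9375, v(0.75) = 7.4375, v(1.25) = 8.4375, v(1.75) = 8.9375, v(2.25) = 8.9375.
Sum = Δu · [v(-2.25) + v(-1.75) + v(-1.25) + ...].
Sum = 14.6875.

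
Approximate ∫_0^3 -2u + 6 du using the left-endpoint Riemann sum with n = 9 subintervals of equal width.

Δu = (3 − 0)/9 = 1/3.
Left endpoints: 0, 1/3, 2/3, 1, 4/3, 5/3, 2, 7/3, 8/3.
f(0) = 6, f(1/3) = 16/3, f(2/3) = 14/3, f(1) = 4, f(4/3) = 10/3, f(5/3) = 8/3, f(2) = 2, f(7/3) = 4/3, f(8/3) = 2/3.
Sum = Δu · [f(0) + f(1/3) + f(2/3) + ...].
Sum = 10.

10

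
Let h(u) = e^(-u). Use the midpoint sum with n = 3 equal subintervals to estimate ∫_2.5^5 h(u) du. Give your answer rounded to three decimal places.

Δu = (5 − 2.5)/3 = 5/6.
Midpoints: 35/12, 3.75, 55/12.
h(35/12) ≈ 0.054, h(3.75) ≈ 0.024, h(55/12) ≈ 0.010.
Sum = Δu · [h(35/12) + h(3.75) + h(55/12)].
Sum ≈ 0.073.

0.073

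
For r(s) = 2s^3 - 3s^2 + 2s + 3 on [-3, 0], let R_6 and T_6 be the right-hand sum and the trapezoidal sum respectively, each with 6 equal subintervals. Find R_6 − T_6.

21.75

R_6 = -47.25.
T_6 = -69.
R_6 − T_6 = 21.75.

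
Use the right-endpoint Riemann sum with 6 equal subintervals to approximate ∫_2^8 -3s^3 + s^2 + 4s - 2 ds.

Δs = (8 − 2)/6 = 1.
Right endpoints: 3, 4, 5, 6, 7, 8.
f(3) = -62, f(4) = -162, f(5) = -332, f(6) = -590, f(7) = -954, f(8) = -1442.
Sum = Δs · [f(3) + f(4) + f(5) + ...].
Sum = -3542.

-3542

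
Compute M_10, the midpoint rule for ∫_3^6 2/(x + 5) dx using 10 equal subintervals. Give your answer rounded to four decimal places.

0.6369

Δx = (6 − 3)/10 = 0.3.
Midpoints: 3.15, 3.45, 3.75, 4.05, 4.35, 4.65, 4.95, 5.25, 5.55, 5.85.
f(3.15) = 40/163, f(3.45) = 40/169, f(3.75) = 8/35, f(4.05) = 40/181, f(4.35) = 40/187, f(4.65) = 40/193, f(4.95) = 40/199, f(5.25) = 8/41, f(5.55) = 40/211, f(5.85) = 40/217.
Sum = Δx · [f(3.15) + f(3.45) + f(3.75) + ...].
Sum ≈ 0.6369.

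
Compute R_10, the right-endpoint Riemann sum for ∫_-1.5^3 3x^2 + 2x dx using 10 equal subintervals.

44.161875

Δx = (3 − (-1.5))/10 = 0.45.
Right endpoints: -1.05, -0.6, -0.15, 0.3, 0.75, 1.2, 1.65, 2.1, 2.55, 3.
f(-1.05) = 1.2075, f(-0.6) = -0.12, f(-0.15) = -0.2325, f(0.3) = 0.87, f(0.75) = 3.1875, f(1.2) = 6.72, f(1.65) = 11.4675, f(2.1) = 17.43, f(2.55) = 24.6075, f(3) = 33.
Sum = Δx · [f(-1.05) + f(-0.6) + f(-0.15) + ...].
Sum = 44.161875.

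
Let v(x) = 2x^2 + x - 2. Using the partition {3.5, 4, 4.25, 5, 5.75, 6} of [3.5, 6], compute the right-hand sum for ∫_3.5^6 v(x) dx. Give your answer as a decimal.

Subinterval widths: 0.5, 0.25, 0.75, 0.75, 0.25.
Right endpoints: 4, 4.25, 5, 5.75, 6.
v(4) = 34, v(4.25) = 38.375, v(5) = 53, v(5.75) = 69.875, v(6) = 76.
Sum = Σ Δx_i · v(x_i).
Sum = 137.75.

137.75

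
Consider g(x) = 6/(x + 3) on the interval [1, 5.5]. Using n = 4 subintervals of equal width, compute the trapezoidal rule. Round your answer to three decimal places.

Δx = (5.5 − 1)/4 = 1.125.
g(1) = 1.5, g(2.125) = 48/41, g(3.25) = 0.96, g(4.375) = 48/59, g(5.5) = 12/17.
T_4 = (Δx/2)·[g(x_0) + 2g(x_1) + 2g(x_2) + 2g(x_3) + g(x_4)].
Sum ≈ 4.553.

4.553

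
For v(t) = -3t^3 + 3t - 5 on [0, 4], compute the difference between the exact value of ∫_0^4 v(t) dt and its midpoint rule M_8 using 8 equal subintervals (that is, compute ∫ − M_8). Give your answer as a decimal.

Exact integral: ∫_0^4 v(t) dt = -188.
M_8 = -186.5.
Error = -188 − (-186.5) = -1.5.

-1.5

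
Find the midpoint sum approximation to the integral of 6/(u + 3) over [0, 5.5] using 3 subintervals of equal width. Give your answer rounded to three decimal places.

6.172

Δu = (5.5 − 0)/3 = 11/6.
Midpoints: 11/12, 2.75, 55/12.
f(11/12) = 72/47, f(2.75) = 24/23, f(55/12) = 72/91.
Sum = Δu · [f(11/12) + f(2.75) + f(55/12)].
Sum ≈ 6.172.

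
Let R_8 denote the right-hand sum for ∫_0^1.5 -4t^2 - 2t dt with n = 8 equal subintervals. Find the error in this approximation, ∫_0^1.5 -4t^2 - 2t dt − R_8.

Exact integral: ∫_0^1.5 f(t) dt = -6.75.
R_8 = -7.91015625.
Error = -6.75 − (-7.91015625) = 1.16015625.

1.16015625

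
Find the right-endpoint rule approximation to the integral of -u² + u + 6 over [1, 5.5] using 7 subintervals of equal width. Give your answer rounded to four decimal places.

-21.7653

Δu = (5.5 − 1)/7 = 9/14.
Right endpoints: 23/14, 16/7, 41/14, 25/7, 59/14, 34/7, 5.5.
f(23/14) = 969/196, f(16/7) = 150/49, f(41/14) = 69/196, f(25/7) = -156/49, f(59/14) = -1479/196, f(34/7) = -624/49, f(5.5) = -18.75.
Sum = Δu · [f(23/14) + f(16/7) + f(41/14) + ...].
Sum ≈ -21.7653.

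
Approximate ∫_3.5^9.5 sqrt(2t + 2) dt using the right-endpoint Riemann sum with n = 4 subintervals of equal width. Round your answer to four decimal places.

24.2435

Δt = (9.5 − 3.5)/4 = 1.5.
Right endpoints: 5, 6.5, 8, 9.5.
f(5) ≈ 3.4641, f(6.5) ≈ 3.8730, f(8) ≈ 4.2426, f(9.5) ≈ 4.5826.
Sum = Δt · [f(5) + f(6.5) + f(8) + f(9.5)].
Sum ≈ 24.2435.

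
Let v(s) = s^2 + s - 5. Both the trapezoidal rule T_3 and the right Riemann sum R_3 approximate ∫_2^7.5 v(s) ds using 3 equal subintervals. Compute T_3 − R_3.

-52.9375

T_3 ≈ 139.664352.
R_3 ≈ 192.601852.
T_3 − R_3 = -52.9375.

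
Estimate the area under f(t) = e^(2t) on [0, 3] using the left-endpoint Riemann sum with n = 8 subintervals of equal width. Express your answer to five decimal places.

Δt = (3 − 0)/8 = 0.375.
Left endpoints: 0, 0.375, 0.75, 1.125, 1.5, 1.875, 2.25, 2.625.
f(0) ≈ 1.00000, f(0.375) ≈ 2.11700, f(0.75) ≈ 4.48169, f(1.125) ≈ 9.48774, f(1.5) ≈ 20.08554, f(1.875) ≈ 42.52108, f(2.25) ≈ 90.01713, f(2.625) ≈ 190.56627.
Sum = Δt · [f(0) + f(0.375) + f(0.75) + ...].
Sum ≈ 135.10367.

135.10367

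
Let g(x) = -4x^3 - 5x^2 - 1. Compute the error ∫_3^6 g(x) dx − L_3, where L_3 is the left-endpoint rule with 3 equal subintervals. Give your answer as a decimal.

-416

Exact integral: ∫_3^6 g(x) dx = -1533.
L_3 = -1117.
Error = -1533 − (-1117) = -416.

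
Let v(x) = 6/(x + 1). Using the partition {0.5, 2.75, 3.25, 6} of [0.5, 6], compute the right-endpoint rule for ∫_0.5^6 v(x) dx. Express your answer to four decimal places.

Subinterval widths: 2.25, 0.5, 2.75.
Right endpoints: 2.75, 3.25, 6.
v(2.75) = 1.6, v(3.25) = 24/17, v(6) = 6/7.
Sum = Σ Δx_i · v(x_i).
Sum ≈ 6.6630.

6.6630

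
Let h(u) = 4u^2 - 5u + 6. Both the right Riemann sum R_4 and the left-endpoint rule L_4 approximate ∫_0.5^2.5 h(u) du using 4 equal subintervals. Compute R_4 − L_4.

R_4 = 21.5.
L_4 = 14.5.
R_4 − L_4 = 7.

7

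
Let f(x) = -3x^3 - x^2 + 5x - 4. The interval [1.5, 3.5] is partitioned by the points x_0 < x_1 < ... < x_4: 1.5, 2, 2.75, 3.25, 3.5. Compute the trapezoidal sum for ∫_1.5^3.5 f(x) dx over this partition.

Subinterval widths: 0.5, 0.75, 0.5, 0.25.
f(1.5) = -8.875, f(2) = -22, f(2.75) = -60.203125, f(3.25) = -101.296875, f(3.5) = -127.375.
On each subinterval the trapezoid contributes (Δx_i/2)·[f(x_{i-1}) + f(x_i)].
Sum = -107.50390625.

-107.50390625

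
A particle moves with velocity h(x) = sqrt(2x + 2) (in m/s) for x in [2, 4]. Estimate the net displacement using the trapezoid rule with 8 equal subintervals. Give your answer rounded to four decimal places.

5.6415

Δx = (4 − 2)/8 = 0.25.
h(2) ≈ 2.4495, h(2.25) ≈ 2.5495, h(2.5) ≈ 2.6458, h(2.75) ≈ 2.7386, h(3) ≈ 2.8284, h(3.25) ≈ 2.9155, h(3.5) ≈ 3.0000, h(3.75) ≈ 3.0822, h(4) ≈ 3.1623.
T_8 = (Δx/2)·[h(x_0) + 2h(x_1) + ... + 2h(x_{7}) + h(x_8)].
Sum ≈ 5.6415.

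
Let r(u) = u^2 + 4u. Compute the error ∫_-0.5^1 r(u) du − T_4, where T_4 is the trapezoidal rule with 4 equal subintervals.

-0.03515625

Exact integral: ∫_-0.5^1 r(u) du = 1.875.
T_4 = 1.91015625.
Error = 1.875 − 1.91015625 = -0.03515625.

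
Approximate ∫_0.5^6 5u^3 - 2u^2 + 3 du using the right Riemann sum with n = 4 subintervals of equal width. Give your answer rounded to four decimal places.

2266.4404

Δu = (6 − 0.5)/4 = 1.375.
Right endpoints: 1.875, 3.25, 4.625, 6.
f(1.875) = 14811/512, f(3.25) = 153.515625, f(4.625) = 232897/512, f(6) = 1011.
Sum = Δu · [f(1.875) + f(3.25) + f(4.625) + f(6)].
Sum ≈ 2266.4404.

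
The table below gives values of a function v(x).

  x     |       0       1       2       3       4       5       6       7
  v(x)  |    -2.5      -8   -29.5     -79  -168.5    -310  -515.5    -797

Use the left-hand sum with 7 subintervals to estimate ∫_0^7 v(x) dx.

-1113

Δx = 1.
Sum = 1·[(-2.5) + (-8) + (-29.5) + (-79) + (-168.5) + (-310) + (-515.5)] = -1113.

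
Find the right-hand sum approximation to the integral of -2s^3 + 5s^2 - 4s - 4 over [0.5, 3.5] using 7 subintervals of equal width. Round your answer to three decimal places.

-48.429

Δs = (3.5 − 0.5)/7 = 3/7.
Right endpoints: 13/14, 19/14, 25/14, 31/14, 37/14, 43/14, 3.5.
f(13/14) = -3433/686, f(19/14) = -1790/343, f(25/14) = -4519/686, f(31/14) = -3449/343, f(37/14) = -11365/686, f(43/14) = -9284/343, f(3.5) = -42.5.
Sum = Δs · [f(13/14) + f(19/14) + f(25/14) + ...].
Sum ≈ -48.429.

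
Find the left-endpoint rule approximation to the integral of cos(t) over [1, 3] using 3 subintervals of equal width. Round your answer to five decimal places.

-0.16412

Δt = (3 − 1)/3 = 2/3.
Left endpoints: 1, 5/3, 7/3.
f(1) ≈ 0.54030, f(5/3) ≈ -0.09572, f(7/3) ≈ -0.69076.
Sum = Δt · [f(1) + f(5/3) + f(7/3)].
Sum ≈ -0.16412.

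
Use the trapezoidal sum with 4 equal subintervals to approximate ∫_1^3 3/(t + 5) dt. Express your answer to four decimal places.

Δt = (3 − 1)/4 = 0.5.
f(1) = 0.5, f(1.5) = 6/13, f(2) = 3/7, f(2.5) = 0.4, f(3) = 0.375.
T_4 = (Δt/2)·[f(t_0) + 2f(t_1) + 2f(t_2) + 2f(t_3) + f(t_4)].
Sum ≈ 0.8638.

0.8638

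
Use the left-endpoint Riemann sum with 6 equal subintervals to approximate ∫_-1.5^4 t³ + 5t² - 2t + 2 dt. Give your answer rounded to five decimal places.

Δt = (4 − (-1.5))/6 = 11/12.
Left endpoints: -1.5, -7/12, 1/3, 1.25, 13/6, 37/12.
f(-1.5) = 12.875, f(-7/12) = 8069/1728, f(1/3) = 52/27, f(1.25) = 9.265625, f(13/6) = 6763/216, f(37/12) = 125593/1728.
Sum = Δt · [f(-1.5) + f(-7/12) + f(1/3) + ...].
Sum ≈ 121.66681.

121.66681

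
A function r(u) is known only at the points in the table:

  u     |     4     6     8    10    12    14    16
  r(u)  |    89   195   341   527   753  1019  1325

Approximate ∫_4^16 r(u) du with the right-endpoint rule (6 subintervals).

Δu = 2.
Sum = 2·[195 + 341 + 527 + 753 + 1019 + 1325] = 8320.

8320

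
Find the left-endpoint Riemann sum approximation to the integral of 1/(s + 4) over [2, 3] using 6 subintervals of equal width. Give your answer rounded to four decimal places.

Δs = (3 − 2)/6 = 1/6.
Left endpoints: 2, 13/6, 7/3, 2.5, 8/3, 17/6.
f(2) = 1/6, f(13/6) = 6/37, f(7/3) = 3/19, f(2.5) = 2/13, f(8/3) = 0.15, f(17/6) = 6/41.
Sum = Δs · [f(2) + f(13/6) + f(7/3) + ...].
Sum ≈ 0.1562.

0.1562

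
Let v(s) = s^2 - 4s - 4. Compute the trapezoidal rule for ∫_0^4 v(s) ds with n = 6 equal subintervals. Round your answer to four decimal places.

Δs = (4 − 0)/6 = 2/3.
v(0) = -4, v(2/3) = -56/9, v(4/3) = -68/9, v(2) = -8, v(8/3) = -68/9, v(10/3) = -56/9, v(4) = -4.
T_6 = (Δs/2)·[v(s_0) + 2v(s_1) + ... + 2v(s_{5}) + v(s_6)].
Sum ≈ -26.3704.

-26.3704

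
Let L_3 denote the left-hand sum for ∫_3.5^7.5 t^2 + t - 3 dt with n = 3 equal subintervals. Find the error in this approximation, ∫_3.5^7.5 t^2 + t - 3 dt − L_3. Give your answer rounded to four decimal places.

Exact integral: ∫_3.5^7.5 f(t) dt ≈ 136.333333.
L_3 ≈ 105.518519.
Error ≈ 136.333333 − 105.518519 ≈ 30.8148.

30.8148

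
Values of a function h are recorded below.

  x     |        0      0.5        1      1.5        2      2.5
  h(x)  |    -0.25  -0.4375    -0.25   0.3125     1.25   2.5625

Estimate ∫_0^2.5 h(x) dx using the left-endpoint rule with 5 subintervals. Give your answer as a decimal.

0.3125

Δx = 0.5.
Sum = 0.5·[(-0.25) + (-0.4375) + (-0.25) + 0.3125 + 1.25] = 0.3125.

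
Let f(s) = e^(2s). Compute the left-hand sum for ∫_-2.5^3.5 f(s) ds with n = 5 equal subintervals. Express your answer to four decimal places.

Δs = (3.5 − (-2.5))/5 = 1.2.
Left endpoints: -2.5, -1.3, -0.1, 1.1, 2.3.
f(-2.5) ≈ 0.0067, f(-1.3) ≈ 0.0743, f(-0.1) ≈ 0.8187, f(1.1) ≈ 9.0250, f(2.3) ≈ 99.4843.
Sum = Δs · [f(-2.5) + f(-1.3) + f(-0.1) + f(1.1) + f(2.3)].
Sum ≈ 131.2909.

131.2909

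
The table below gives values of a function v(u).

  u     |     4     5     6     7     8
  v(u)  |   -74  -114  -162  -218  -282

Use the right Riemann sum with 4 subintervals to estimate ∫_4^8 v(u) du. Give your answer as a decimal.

-776

Δu = 1.
Sum = 1·[(-114) + (-162) + (-218) + (-282)] = -776.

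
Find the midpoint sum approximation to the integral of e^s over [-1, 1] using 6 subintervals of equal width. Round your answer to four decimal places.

2.3396

Δs = (1 − (-1))/6 = 1/3.
Midpoints: -5/6, -0.5, -1/6, 1/6, 0.5, 5/6.
f(-5/6) ≈ 0.4346, f(-0.5) ≈ 0.6065, f(-1/6) ≈ 0.8465, f(1/6) ≈ 1.1814, f(0.5) ≈ 1.6487, f(5/6) ≈ 2.3010.
Sum = Δs · [f(-5/6) + f(-0.5) + f(-1/6) + ...].
Sum ≈ 2.3396.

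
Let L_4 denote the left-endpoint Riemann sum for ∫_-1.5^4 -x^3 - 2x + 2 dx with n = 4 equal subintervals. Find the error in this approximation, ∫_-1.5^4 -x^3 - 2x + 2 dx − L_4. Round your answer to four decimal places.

-47.3838

Exact integral: ∫_-1.5^4 f(x) dx = -65.484375.
L_4 ≈ -18.100586.
Error ≈ -65.484375 − (-18.100586) ≈ -47.3838.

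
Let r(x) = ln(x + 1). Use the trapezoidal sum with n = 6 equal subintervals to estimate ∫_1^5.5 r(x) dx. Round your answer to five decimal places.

6.26430

Δx = (5.5 − 1)/6 = 0.75.
r(1) ≈ 0.69315, r(1.75) ≈ 1.01160, r(2.5) ≈ 1.25276, r(3.25) ≈ 1.44692, r(4) ≈ 1.60944, r(4.75) ≈ 1.74920, r(5.5) ≈ 1.87180.
T_6 = (Δx/2)·[r(x_0) + 2r(x_1) + ... + 2r(x_{5}) + r(x_6)].
Sum ≈ 6.26430.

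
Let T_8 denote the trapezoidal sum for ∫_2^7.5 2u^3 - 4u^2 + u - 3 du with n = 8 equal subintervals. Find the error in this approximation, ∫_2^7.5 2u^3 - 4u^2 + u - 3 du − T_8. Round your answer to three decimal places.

Exact integral: ∫_2^7.5 f(u) du ≈ 1031.82292.
T_8 ≈ 1042.43799.
Error ≈ 1031.82292 − 1042.43799 ≈ -10.615.

-10.615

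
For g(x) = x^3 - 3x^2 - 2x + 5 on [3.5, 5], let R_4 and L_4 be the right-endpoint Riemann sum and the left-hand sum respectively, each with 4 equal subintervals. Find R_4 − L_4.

R_4 ≈ 39.366211.
L_4 ≈ 24.038086.
R_4 − L_4 = 15.328125.

15.328125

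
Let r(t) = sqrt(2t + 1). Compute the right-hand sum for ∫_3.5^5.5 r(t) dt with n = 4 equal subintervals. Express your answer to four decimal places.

Δt = (5.5 − 3.5)/4 = 0.5.
Right endpoints: 4, 4.5, 5, 5.5.
r(4) ≈ 3.0000, r(4.5) ≈ 3.1623, r(5) ≈ 3.3166, r(5.5) ≈ 3.4641.
Sum = Δt · [r(4) + r(4.5) + r(5) + r(5.5)].
Sum ≈ 6.4715.

6.4715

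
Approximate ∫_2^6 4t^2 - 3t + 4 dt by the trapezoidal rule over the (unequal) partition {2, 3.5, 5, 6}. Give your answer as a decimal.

250.5

Subinterval widths: 1.5, 1.5, 1.
f(2) = 14, f(3.5) = 42.5, f(5) = 89, f(6) = 130.
On each subinterval the trapezoid contributes (Δt_i/2)·[f(t_{i-1}) + f(t_i)].
Sum = 250.5.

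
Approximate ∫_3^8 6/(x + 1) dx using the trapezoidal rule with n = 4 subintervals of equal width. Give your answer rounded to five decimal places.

Δx = (8 − 3)/4 = 1.25.
f(3) = 1.5, f(4.25) = 8/7, f(5.5) = 12/13, f(6.75) = 24/31, f(8) = 2/3.
T_4 = (Δx/2)·[f(x_0) + 2f(x_1) + 2f(x_2) + 2f(x_3) + f(x_4)].
Sum ≈ 4.90433.

4.90433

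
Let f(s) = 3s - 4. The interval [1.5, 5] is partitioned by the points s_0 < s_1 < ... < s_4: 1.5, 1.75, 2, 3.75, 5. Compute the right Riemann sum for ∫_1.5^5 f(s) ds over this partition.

27.25

Subinterval widths: 0.25, 0.25, 1.75, 1.25.
Right endpoints: 1.75, 2, 3.75, 5.
f(1.75) = 1.25, f(2) = 2, f(3.75) = 7.25, f(5) = 11.
Sum = Σ Δs_i · f(s_i).
Sum = 27.25.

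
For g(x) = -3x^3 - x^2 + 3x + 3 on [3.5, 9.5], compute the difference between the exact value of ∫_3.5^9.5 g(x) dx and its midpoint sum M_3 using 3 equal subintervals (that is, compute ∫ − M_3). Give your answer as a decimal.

-119

Exact integral: ∫_3.5^9.5 g(x) dx = -6132.75.
M_3 = -6013.75.
Error = -6132.75 − (-6013.75) = -119.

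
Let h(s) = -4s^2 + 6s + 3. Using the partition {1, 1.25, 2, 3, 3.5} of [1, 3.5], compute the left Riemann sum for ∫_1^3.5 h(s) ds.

-4.0625

Subinterval widths: 0.25, 0.75, 1, 0.5.
Left endpoints: 1, 1.25, 2, 3.
h(1) = 5, h(1.25) = 4.25, h(2) = -1, h(3) = -15.
Sum = Σ Δs_i · h(s_i).
Sum = -4.0625.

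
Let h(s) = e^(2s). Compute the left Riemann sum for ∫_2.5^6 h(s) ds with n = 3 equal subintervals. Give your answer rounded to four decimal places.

Δs = (6 − 2.5)/3 = 7/6.
Left endpoints: 2.5, 11/3, 29/6.
h(2.5) ≈ 148.4132, h(11/3) ≈ 1530.4749, h(29/6) ≈ 15782.6524.
Sum = Δs · [h(2.5) + h(11/3) + h(29/6)].
Sum ≈ 20371.7972.

20371.7972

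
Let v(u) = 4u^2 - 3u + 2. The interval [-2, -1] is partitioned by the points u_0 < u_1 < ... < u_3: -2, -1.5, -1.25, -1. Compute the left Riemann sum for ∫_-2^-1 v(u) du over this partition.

Subinterval widths: 0.5, 0.25, 0.25.
Left endpoints: -2, -1.5, -1.25.
v(-2) = 24, v(-1.5) = 15.5, v(-1.25) = 12.
Sum = Σ Δu_i · v(u_i).
Sum = 18.875.

18.875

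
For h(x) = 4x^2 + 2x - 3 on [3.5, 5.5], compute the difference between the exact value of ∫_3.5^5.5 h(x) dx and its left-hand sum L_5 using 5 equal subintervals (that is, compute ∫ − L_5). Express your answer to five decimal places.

14.98667

Exact integral: ∫_3.5^5.5 h(x) dx ≈ 176.6666667.
L_5 = 161.68.
Error ≈ 176.6666667 − 161.68 ≈ 14.98667.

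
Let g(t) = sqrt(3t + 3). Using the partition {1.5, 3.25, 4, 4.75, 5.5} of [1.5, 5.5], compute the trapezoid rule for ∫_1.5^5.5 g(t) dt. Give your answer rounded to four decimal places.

Subinterval widths: 1.75, 0.75, 0.75, 0.75.
g(1.5) ≈ 2.7386, g(3.25) ≈ 3.5707, g(4) ≈ 3.8730, g(4.75) ≈ 4.1533, g(5.5) ≈ 4.4159.
On each subinterval the trapezoid contributes (Δt_i/2)·[g(t_{i-1}) + g(t_i)].
Sum ≈ 14.5354.

14.5354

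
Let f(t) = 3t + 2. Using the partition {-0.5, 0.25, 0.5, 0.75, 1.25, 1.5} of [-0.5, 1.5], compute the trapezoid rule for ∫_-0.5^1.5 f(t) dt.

7

Subinterval widths: 0.75, 0.25, 0.25, 0.5, 0.25.
f(-0.5) = 0.5, f(0.25) = 2.75, f(0.5) = 3.5, f(0.75) = 4.25, f(1.25) = 5.75, f(1.5) = 6.5.
On each subinterval the trapezoid contributes (Δt_i/2)·[f(t_{i-1}) + f(t_i)].
Sum = 7.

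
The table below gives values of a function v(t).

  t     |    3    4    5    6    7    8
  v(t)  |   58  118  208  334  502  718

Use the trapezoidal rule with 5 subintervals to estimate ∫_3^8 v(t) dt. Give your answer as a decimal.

Δt = 1.
T_5 = (1/2)·[58 + 2·118 + 2·208 + 2·334 + 2·502 + 718] = 1550.

1550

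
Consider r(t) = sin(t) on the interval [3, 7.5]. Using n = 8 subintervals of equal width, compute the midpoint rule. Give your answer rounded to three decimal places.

Δt = (7.5 − 3)/8 = 0.5625.
Midpoints: 3.28125, 3.84375, 4.40625, 4.96875, 5.53125, 6.09375, 6.65625, 7.21875.
r(3.28125) ≈ -0.139, r(3.84375) ≈ -0.646, r(4.40625) ≈ -0.954, r(4.96875) ≈ -0.967, r(5.53125) ≈ -0.683, r(6.09375) ≈ -0.188, r(6.65625) ≈ 0.364, r(7.21875) ≈ 0.805.
Sum = Δt · [r(3.28125) + r(3.84375) + r(4.40625) + ...].
Sum ≈ -1.354.

-1.354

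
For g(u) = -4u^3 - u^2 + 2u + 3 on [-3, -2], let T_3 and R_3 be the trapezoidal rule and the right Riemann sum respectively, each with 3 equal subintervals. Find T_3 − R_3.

11.5

T_3 ≈ 57.203704.
R_3 ≈ 45.703704.
T_3 − R_3 = 11.5.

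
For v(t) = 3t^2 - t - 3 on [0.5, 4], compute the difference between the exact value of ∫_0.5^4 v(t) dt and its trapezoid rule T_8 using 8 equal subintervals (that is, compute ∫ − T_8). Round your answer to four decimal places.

-0.3350

Exact integral: ∫_0.5^4 v(t) dt = 45.5.
T_8 ≈ 45.834961.
Error ≈ 45.5 − 45.834961 ≈ -0.3350.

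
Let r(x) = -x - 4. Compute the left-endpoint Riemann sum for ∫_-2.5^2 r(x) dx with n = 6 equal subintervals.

Δx = (2 − (-2.5))/6 = 0.75.
Left endpoints: -2.5, -1.75, -1, -0.25, 0.5, 1.25.
r(-2.5) = -1.5, r(-1.75) = -2.25, r(-1) = -3, r(-0.25) = -3.75, r(0.5) = -4.5, r(1.25) = -5.25.
Sum = Δx · [r(-2.5) + r(-1.75) + r(-1) + ...].
Sum = -15.1875.

-15.1875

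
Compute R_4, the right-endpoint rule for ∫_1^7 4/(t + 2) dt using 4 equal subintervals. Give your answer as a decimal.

Δt = (7 − 1)/4 = 1.5.
Right endpoints: 2.5, 4, 5.5, 7.
f(2.5) = 8/9, f(4) = 2/3, f(5.5) = 8/15, f(7) = 4/9.
Sum = Δt · [f(2.5) + f(4) + f(5.5) + f(7)].
Sum = 3.8.

3.8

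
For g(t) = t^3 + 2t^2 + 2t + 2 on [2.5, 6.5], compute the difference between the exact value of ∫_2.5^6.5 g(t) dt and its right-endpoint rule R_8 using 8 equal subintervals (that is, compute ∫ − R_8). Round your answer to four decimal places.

Exact integral: ∫_2.5^6.5 g(t) dt ≈ 653.166667.
R_8 = 740.5.
Error ≈ 653.166667 − 740.5 ≈ -87.3333.

-87.3333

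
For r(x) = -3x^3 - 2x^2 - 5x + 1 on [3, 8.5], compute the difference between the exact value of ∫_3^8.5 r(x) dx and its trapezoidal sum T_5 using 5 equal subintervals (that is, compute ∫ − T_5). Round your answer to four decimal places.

59.6177

Exact integral: ∫_3^8.5 r(x) dx ≈ -4398.338542.
T_5 = -4457.95625.
Error ≈ -4398.338542 − (-4457.95625) ≈ 59.6177.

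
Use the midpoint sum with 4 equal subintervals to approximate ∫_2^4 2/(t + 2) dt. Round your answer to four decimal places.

0.8102

Δt = (4 − 2)/4 = 0.5.
Midpoints: 2.25, 2.75, 3.25, 3.75.
f(2.25) = 8/17, f(2.75) = 8/19, f(3.25) = 8/21, f(3.75) = 8/23.
Sum = Δt · [f(2.25) + f(2.75) + f(3.25) + f(3.75)].
Sum ≈ 0.8102.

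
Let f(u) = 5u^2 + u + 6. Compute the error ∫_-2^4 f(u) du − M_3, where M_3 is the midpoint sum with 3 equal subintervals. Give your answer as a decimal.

10

Exact integral: ∫_-2^4 f(u) du = 162.
M_3 = 152.
Error = 162 − 152 = 10.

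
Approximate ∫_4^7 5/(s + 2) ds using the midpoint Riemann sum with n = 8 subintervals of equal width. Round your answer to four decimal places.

Δs = (7 − 4)/8 = 0.375.
Midpoints: 4.1875, 4.5625, 4.9375, 5.3125, 5.6875, 6.0625, 6.4375, 6.8125.
f(4.1875) = 80/99, f(4.5625) = 16/21, f(4.9375) = 80/111, f(5.3125) = 80/117, f(5.6875) = 80/123, f(6.0625) = 80/129, f(6.4375) = 16/27, f(6.8125) = 80/141.
Sum = Δs · [f(4.1875) + f(4.5625) + f(4.9375) + ...].
Sum ≈ 2.0269.

2.0269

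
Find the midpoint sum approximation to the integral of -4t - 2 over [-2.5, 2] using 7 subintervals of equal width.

-4.5

Δt = (2 − (-2.5))/7 = 9/14.
Midpoints: -61/28, -43/28, -25/28, -0.25, 11/28, 29/28, 47/28.
f(-61/28) = 47/7, f(-43/28) = 29/7, f(-25/28) = 11/7, f(-0.25) = -1, f(11/28) = -25/7, f(29/28) = -43/7, f(47/28) = -61/7.
Sum = Δt · [f(-61/28) + f(-43/28) + f(-25/28) + ...].
Sum = -4.5.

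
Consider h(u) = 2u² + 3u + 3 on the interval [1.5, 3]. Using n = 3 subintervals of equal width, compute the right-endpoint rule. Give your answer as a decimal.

35

Δu = (3 − 1.5)/3 = 0.5.
Right endpoints: 2, 2.5, 3.
h(2) = 17, h(2.5) = 23, h(3) = 30.
Sum = Δu · [h(2) + h(2.5) + h(3)].
Sum = 35.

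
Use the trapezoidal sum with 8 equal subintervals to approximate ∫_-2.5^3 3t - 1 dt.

-1.375

Δt = (3 − (-2.5))/8 = 0.6875.
f(-2.5) = -8.5, f(-1.8125) = -6.4375, f(-1.125) = -4.375, f(-0.4375) = -2.3125, f(0.25) = -0.25, f(0.9375) = 1.8125, f(1.625) = 3.875, f(2.3125) = 5.9375, f(3) = 8.
T_8 = (Δt/2)·[f(t_0) + 2f(t_1) + ... + 2f(t_{7}) + f(t_8)].
Sum = -1.375.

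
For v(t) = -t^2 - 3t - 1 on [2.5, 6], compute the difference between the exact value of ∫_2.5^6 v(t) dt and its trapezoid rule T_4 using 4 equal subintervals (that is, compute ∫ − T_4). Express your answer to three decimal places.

Exact integral: ∫_2.5^6 v(t) dt ≈ -114.91667.
T_4 = -115.36328125.
Error ≈ -114.91667 − (-115.36328125) ≈ 0.447.

0.447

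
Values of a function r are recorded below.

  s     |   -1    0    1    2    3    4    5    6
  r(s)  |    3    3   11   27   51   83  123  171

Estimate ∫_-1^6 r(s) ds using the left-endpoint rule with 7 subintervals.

Δs = 1.
Sum = 1·[3 + 3 + 11 + 27 + 51 + 83 + 123] = 301.

301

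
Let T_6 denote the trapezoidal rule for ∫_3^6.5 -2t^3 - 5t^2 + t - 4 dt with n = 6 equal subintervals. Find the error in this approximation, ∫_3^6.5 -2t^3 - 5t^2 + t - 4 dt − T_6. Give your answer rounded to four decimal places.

Exact integral: ∫_3^6.5 f(t) dt ≈ -1262.114583.
T_6 ≈ -1268.764178.
Error ≈ -1262.114583 − (-1268.764178) ≈ 6.6496.

6.6496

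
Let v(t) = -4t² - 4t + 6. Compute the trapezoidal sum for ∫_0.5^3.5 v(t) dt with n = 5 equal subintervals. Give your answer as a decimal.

Δt = (3.5 − 0.5)/5 = 0.6.
v(0.5) = 3, v(1.1) = -3.24, v(1.7) = -12.36, v(2.3) = -24.36, v(2.9) = -39.24, v(3.5) = -57.
T_5 = (Δt/2)·[v(t_0) + 2v(t_1) + ... + 2v(t_{4}) + v(t_5)].
Sum = -63.72.

-63.72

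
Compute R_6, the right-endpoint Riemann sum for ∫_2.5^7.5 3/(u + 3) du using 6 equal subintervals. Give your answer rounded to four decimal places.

Δu = (7.5 − 2.5)/6 = 5/6.
Right endpoints: 10/3, 25/6, 5, 35/6, 20/3, 7.5.
f(10/3) = 9/19, f(25/6) = 18/43, f(5) = 0.375, f(35/6) = 18/53, f(20/3) = 9/29, f(7.5) = 2/7.
Sum = Δu · [f(10/3) + f(25/6) + f(5) + ...].
Sum ≈ 1.8358.

1.8358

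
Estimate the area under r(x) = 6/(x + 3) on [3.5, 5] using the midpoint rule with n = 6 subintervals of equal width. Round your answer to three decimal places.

1.246

Δx = (5 − 3.5)/6 = 0.25.
Midpoints: 3.625, 3.875, 4.125, 4.375, 4.625, 4.875.
r(3.625) = 48/53, r(3.875) = 48/55, r(4.125) = 16/19, r(4.375) = 48/59, r(4.625) = 48/61, r(4.875) = 16/21.
Sum = Δx · [r(3.625) + r(3.875) + r(4.125) + ...].
Sum ≈ 1.246.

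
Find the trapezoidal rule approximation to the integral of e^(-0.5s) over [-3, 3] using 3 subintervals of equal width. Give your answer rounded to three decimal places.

Δs = (3 − (-3))/3 = 2.
f(-3) ≈ 4.482, f(-1) ≈ 1.649, f(1) ≈ 0.607, f(3) ≈ 0.223.
T_3 = (Δs/2)·[f(s_0) + 2f(s_1) + 2f(s_2) + f(s_3)].
Sum ≈ 9.215.

9.215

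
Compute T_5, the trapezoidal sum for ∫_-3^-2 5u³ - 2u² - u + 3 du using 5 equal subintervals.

-88.68

Δu = (-2 − (-3))/5 = 0.2.
f(-3) = -147, f(-2.8) = -119.64, f(-2.6) = -95.8, f(-2.4) = -75.24, f(-2.2) = -57.72, f(-2) = -43.
T_5 = (Δu/2)·[f(u_0) + 2f(u_1) + ... + 2f(u_{4}) + f(u_5)].
Sum = -88.68.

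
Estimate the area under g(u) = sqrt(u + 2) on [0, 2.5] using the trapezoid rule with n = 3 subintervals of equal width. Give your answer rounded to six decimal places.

4.471560

Δu = (2.5 − 0)/3 = 5/6.
g(0) ≈ 1.414214, g(5/6) ≈ 1.683251, g(5/3) ≈ 1.914854, g(2.5) ≈ 2.121320.
T_3 = (Δu/2)·[g(u_0) + 2g(u_1) + 2g(u_2) + g(u_3)].
Sum ≈ 4.471560.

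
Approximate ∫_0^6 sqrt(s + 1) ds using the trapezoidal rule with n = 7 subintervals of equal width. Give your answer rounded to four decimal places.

11.6614

Δs = (6 − 0)/7 = 6/7.
f(0) ≈ 1.0000, f(6/7) ≈ 1.3628, f(12/7) ≈ 1.6475, f(18/7) ≈ 1.8898, f(24/7) ≈ 2.1044, f(30/7) ≈ 2.2991, f(36/7) ≈ 2.4785, f(6) ≈ 2.6458.
T_7 = (Δs/2)·[f(s_0) + 2f(s_1) + ... + 2f(s_{6}) + f(s_7)].
Sum ≈ 11.6614.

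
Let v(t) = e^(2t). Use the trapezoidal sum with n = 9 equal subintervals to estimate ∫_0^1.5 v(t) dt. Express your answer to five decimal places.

Δt = (1.5 − 0)/9 = 1/6.
v(0) ≈ 1.00000, v(1/6) ≈ 1.39561, v(1/3) ≈ 1.94773, v(0.5) ≈ 2.71828, v(2/3) ≈ 3.79367, v(5/6) ≈ 5.29449, v(1) ≈ 7.38906, v(7/6) ≈ 10.31226, v(4/3) ≈ 14.39192, v(1.5) ≈ 20.08554.
T_9 = (Δt/2)·[v(t_0) + 2v(t_1) + ... + 2v(t_{8}) + v(t_9)].
Sum ≈ 9.63096.

9.63096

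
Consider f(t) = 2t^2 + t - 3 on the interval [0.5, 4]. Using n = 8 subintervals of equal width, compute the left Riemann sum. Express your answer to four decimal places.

Δt = (4 − 0.5)/8 = 0.4375.
Left endpoints: 0.5, 0.9375, 1.375, 1.8125, 2.25, 2.6875, 3.125, 3.5625.
f(0.5) = -2, f(0.9375) = -0.3046875, f(1.375) = 2.15625, f(1.8125) = 5.3828125, f(2.25) = 9.375, f(2.6875) = 14.1328125, f(3.125) = 19.65625, f(3.5625) = 25.9453125.
Sum = Δt · [f(0.5) + f(0.9375) + f(1.375) + ...].
Sum ≈ 32.5254.

32.5254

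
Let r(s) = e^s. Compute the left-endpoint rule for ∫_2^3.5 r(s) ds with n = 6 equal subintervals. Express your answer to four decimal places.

22.6444

Δs = (3.5 − 2)/6 = 0.25.
Left endpoints: 2, 2.25, 2.5, 2.75, 3, 3.25.
r(2) ≈ 7.3891, r(2.25) ≈ 9.4877, r(2.5) ≈ 12.1825, r(2.75) ≈ 15.6426, r(3) ≈ 20.0855, r(3.25) ≈ 25.7903.
Sum = Δs · [r(2) + r(2.25) + r(2.5) + ...].
Sum ≈ 22.6444.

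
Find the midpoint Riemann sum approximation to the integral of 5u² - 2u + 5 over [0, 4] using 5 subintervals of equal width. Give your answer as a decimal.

109.6

Δu = (4 − 0)/5 = 0.8.
Midpoints: 0.4, 1.2, 2, 2.8, 3.6.
f(0.4) = 5, f(1.2) = 9.8, f(2) = 21, f(2.8) = 38.6, f(3.6) = 62.6.
Sum = Δu · [f(0.4) + f(1.2) + f(2) + f(2.8) + f(3.6)].
Sum = 109.6.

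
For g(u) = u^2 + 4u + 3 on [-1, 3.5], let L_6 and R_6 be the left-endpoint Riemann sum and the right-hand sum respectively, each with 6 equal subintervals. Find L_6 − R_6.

L_6 = 40.078125.
R_6 = 62.015625.
L_6 − R_6 = -21.9375.

-21.9375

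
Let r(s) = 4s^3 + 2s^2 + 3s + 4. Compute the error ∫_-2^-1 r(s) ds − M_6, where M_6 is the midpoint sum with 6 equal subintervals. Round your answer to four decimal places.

-0.0370

Exact integral: ∫_-2^-1 r(s) ds ≈ -10.833333.
M_6 ≈ -10.796296.
Error ≈ -10.833333 − (-10.796296) ≈ -0.0370.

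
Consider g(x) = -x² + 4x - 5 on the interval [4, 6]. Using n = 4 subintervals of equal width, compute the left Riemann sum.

Δx = (6 − 4)/4 = 0.5.
Left endpoints: 4, 4.5, 5, 5.5.
g(4) = -5, g(4.5) = -7.25, g(5) = -10, g(5.5) = -13.25.
Sum = Δx · [g(4) + g(4.5) + g(5) + g(5.5)].
Sum = -17.75.

-17.75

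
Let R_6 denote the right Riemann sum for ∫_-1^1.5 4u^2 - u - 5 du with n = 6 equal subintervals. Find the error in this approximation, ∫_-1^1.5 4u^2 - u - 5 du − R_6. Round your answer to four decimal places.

Exact integral: ∫_-1^1.5 f(u) du ≈ -7.291667.
R_6 ≈ -6.481481.
Error ≈ -7.291667 − (-6.481481) ≈ -0.8102.

-0.8102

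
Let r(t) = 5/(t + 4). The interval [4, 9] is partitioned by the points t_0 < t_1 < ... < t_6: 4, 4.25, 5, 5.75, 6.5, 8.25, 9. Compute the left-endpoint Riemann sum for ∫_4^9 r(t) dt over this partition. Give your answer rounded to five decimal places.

Subinterval widths: 0.25, 0.75, 0.75, 0.75, 1.75, 0.75.
Left endpoints: 4, 4.25, 5, 5.75, 6.5, 8.25.
r(4) = 0.625, r(4.25) = 20/33, r(5) = 5/9, r(5.75) = 20/39, r(6.5) = 10/21, r(8.25) = 20/49.
Sum = Σ Δt_i · r(t_i).
Sum ≈ 2.55153.

2.55153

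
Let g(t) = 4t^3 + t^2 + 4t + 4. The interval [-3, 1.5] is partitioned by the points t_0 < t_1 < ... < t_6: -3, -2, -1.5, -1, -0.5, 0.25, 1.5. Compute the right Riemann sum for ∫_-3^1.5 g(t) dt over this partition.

Subinterval widths: 1, 0.5, 0.5, 0.5, 0.75, 1.25.
Right endpoints: -2, -1.5, -1, -0.5, 0.25, 1.5.
g(-2) = -32, g(-1.5) = -13.25, g(-1) = -3, g(-0.5) = 1.75, g(0.25) = 5.125, g(1.5) = 25.75.
Sum = Σ Δt_i · g(t_i).
Sum = -3.21875.

-3.21875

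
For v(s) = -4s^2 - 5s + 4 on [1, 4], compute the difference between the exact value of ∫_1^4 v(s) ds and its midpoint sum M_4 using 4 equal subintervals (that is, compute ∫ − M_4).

-0.5625

Exact integral: ∫_1^4 v(s) ds = -109.5.
M_4 = -108.9375.
Error = -109.5 − (-108.9375) = -0.5625.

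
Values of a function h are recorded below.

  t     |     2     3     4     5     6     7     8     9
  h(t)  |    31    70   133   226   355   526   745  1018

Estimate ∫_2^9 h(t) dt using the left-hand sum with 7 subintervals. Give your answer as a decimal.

Δt = 1.
Sum = 1·[31 + 70 + 133 + 226 + 355 + 526 + 745] = 2086.

2086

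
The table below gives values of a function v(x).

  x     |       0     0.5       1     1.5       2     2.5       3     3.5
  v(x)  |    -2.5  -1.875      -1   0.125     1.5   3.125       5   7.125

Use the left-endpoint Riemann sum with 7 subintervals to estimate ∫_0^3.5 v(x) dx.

Δx = 0.5.
Sum = 0.5·[(-2.5) + (-1.875) + (-1) + 0.125 + 1.5 + 3.125 + 5] = 2.1875.

2.1875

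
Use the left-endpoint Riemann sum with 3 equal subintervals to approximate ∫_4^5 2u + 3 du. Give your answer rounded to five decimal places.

Δu = (5 − 4)/3 = 1/3.
Left endpoints: 4, 13/3, 14/3.
f(4) = 11, f(13/3) = 35/3, f(14/3) = 37/3.
Sum = Δu · [f(4) + f(13/3) + f(14/3)].
Sum ≈ 11.66667.

11.66667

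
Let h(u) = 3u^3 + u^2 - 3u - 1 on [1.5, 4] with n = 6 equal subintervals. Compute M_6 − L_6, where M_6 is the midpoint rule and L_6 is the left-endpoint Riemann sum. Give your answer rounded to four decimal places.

M_6 ≈ 184.355107.
L_6 ≈ 147.956453.
M_6 − L_6 ≈ 36.3987.

36.3987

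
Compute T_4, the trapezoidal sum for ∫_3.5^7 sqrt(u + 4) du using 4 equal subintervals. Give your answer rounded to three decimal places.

Δu = (7 − 3.5)/4 = 0.875.
f(3.5) ≈ 2.739, f(4.375) ≈ 2.894, f(5.25) ≈ 3.041, f(6.125) ≈ 3.182, f(7) ≈ 3.317.
T_4 = (Δu/2)·[f(u_0) + 2f(u_1) + 2f(u_2) + 2f(u_3) + f(u_4)].
Sum ≈ 10.627.

10.627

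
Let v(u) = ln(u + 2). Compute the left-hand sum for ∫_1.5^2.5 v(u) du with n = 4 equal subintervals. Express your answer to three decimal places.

1.352

Δu = (2.5 − 1.5)/4 = 0.25.
Left endpoints: 1.5, 1.75, 2, 2.25.
v(1.5) ≈ 1.253, v(1.75) ≈ 1.322, v(2) ≈ 1.386, v(2.25) ≈ 1.447.
Sum = Δu · [v(1.5) + v(1.75) + v(2) + v(2.25)].
Sum ≈ 1.352.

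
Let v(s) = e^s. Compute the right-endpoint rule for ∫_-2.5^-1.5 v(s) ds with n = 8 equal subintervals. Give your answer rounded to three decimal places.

Δs = (-1.5 − (-2.5))/8 = 0.125.
Right endpoints: -2.375, -2.25, -2.125, -2, -1.875, -1.75, -1.625, -1.5.
v(-2.375) ≈ 0.093, v(-2.25) ≈ 0.105, v(-2.125) ≈ 0.119, v(-2) ≈ 0.135, v(-1.875) ≈ 0.153, v(-1.75) ≈ 0.174, v(-1.625) ≈ 0.197, v(-1.5) ≈ 0.223.
Sum = Δs · [v(-2.375) + v(-2.25) + v(-2.125) + ...].
Sum ≈ 0.150.

0.150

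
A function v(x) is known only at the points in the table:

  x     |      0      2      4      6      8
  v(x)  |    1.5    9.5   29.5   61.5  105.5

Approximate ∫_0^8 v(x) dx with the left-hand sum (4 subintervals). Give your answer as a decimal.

204

Δx = 2.
Sum = 2·[1.5 + 9.5 + 29.5 + 61.5] = 204.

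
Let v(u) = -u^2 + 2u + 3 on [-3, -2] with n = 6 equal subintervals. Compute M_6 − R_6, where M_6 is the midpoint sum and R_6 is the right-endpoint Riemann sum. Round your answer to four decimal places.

M_6 ≈ -8.331019.
R_6 ≈ -7.754630.
M_6 − R_6 ≈ -0.5764.

-0.5764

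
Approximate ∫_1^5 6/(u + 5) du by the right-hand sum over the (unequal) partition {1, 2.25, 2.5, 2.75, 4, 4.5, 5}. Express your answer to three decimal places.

Subinterval widths: 1.25, 0.25, 0.25, 1.25, 0.5, 0.5.
Right endpoints: 2.25, 2.5, 2.75, 4, 4.5, 5.
f(2.25) = 24/29, f(2.5) = 0.8, f(2.75) = 24/31, f(4) = 2/3, f(4.5) = 12/19, f(5) = 0.6.
Sum = Σ Δu_i · f(u_i).
Sum ≈ 2.877.

2.877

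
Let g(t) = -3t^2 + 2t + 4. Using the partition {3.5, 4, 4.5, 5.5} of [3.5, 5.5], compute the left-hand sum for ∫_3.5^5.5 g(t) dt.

Subinterval widths: 0.5, 0.5, 1.
Left endpoints: 3.5, 4, 4.5.
g(3.5) = -25.75, g(4) = -36, g(4.5) = -47.75.
Sum = Σ Δt_i · g(t_i).
Sum = -78.625.

-78.625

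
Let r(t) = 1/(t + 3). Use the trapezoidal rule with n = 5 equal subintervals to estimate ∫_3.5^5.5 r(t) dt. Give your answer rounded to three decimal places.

0.268

Δt = (5.5 − 3.5)/5 = 0.4.
r(3.5) = 2/13, r(3.9) = 10/69, r(4.3) = 10/73, r(4.7) = 10/77, r(5.1) = 10/81, r(5.5) = 2/17.
T_5 = (Δt/2)·[r(t_0) + 2r(t_1) + ... + 2r(t_{4}) + r(t_5)].
Sum ≈ 0.268.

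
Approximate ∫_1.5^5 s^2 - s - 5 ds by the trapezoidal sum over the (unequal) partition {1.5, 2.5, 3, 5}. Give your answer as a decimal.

Subinterval widths: 1, 0.5, 2.
f(1.5) = -4.25, f(2.5) = -1.25, f(3) = 1, f(5) = 15.
On each subinterval the trapezoid contributes (Δs_i/2)·[f(s_{i-1}) + f(s_i)].
Sum = 13.1875.

13.1875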